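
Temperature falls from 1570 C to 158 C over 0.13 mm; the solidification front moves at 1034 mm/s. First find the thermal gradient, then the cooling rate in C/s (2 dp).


G = (1570-158)/0.13 = 10861.53846154 C/mm
CR = 10861.53846154 * 1034 = 11230830.77 C/s


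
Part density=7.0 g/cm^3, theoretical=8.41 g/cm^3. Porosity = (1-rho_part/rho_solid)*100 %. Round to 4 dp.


Porosity = (1-7.0/8.41)*100 = 16.7658 %


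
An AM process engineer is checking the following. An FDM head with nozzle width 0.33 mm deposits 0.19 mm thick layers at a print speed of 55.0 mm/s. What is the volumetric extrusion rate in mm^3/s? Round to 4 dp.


Rate = 0.33 * 0.19 * 55.0 = 3.4485 mm^3/s


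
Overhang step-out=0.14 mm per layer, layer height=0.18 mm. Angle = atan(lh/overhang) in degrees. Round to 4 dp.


angle = atan(0.18/0.14) = 52.125 degrees


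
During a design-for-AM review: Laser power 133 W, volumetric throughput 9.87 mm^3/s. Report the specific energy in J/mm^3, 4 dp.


SE = 133 / 9.87 = 13.4752 J/mm^3


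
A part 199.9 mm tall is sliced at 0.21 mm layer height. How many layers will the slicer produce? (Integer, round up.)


Layers = ceil(199.9/0.21) = 952


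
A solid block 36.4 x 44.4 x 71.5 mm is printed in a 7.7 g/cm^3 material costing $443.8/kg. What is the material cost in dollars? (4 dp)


V = 36.4 * 44.4 * 71.5 = 115555.44 mm^3 = 115.55544 cm^3
Mass = 115.55544 * 7.7 / 1000 = 0.88977689 kg
Cost = 0.88977689 * 443.8 = 394.883 $


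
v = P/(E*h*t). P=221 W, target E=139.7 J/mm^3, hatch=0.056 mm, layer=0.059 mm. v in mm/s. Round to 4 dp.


v = 221 / (139.7*0.056*0.059) = 478.8019 mm/s


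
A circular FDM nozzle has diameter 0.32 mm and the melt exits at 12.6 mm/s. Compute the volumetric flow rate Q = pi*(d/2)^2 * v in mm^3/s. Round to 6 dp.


A = pi*(0.32/2)^2 = 0.08042477 mm^2
Q = 0.08042477 * 12.6 = 1.013352 mm^3/s


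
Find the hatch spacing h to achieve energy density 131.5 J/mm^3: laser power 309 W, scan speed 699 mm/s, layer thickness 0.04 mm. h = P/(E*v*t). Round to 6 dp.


h = 309 / (131.5*699*0.04) = 0.084042 mm


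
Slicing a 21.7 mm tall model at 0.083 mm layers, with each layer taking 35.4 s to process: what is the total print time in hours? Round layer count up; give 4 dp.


Layers = ceil(21.7/0.083) = 262
t = 262 * 35.4 / 3600 = 2.5763 hrs


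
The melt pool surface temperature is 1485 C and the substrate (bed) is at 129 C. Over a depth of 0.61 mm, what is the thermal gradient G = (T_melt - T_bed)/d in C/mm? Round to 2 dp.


G = (1485-129)/0.61 = 2222.95 C/mm


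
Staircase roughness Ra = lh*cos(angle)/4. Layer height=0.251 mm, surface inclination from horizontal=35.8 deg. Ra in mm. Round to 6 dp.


Ra = 0.251 * cos(35.8) / 4 = 0.050894 mm


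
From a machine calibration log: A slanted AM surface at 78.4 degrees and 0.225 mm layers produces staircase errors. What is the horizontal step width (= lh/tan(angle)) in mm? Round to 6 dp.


step = 0.225 / tan(78.4) = 0.046186 mm


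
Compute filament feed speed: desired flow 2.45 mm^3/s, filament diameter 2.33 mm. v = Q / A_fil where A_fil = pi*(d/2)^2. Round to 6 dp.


A = pi*(2.33/2)^2 = 4.263848
v = 2.45 / 4.263848 = 0.574598 mm/s


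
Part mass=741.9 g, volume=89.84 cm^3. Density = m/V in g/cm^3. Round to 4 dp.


rho = 741.9 / 89.84 = 8.258 g/cm^3


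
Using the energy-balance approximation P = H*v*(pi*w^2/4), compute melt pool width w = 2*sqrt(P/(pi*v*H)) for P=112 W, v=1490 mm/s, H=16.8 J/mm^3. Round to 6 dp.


w = 2*sqrt(112/(pi*1490*16.8)) = 0.075477 mm


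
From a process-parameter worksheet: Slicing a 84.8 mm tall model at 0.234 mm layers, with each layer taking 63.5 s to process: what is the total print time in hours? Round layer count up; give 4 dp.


Layers = ceil(84.8/0.234) = 363
t = 363 * 63.5 / 3600 = 6.4029 hrs


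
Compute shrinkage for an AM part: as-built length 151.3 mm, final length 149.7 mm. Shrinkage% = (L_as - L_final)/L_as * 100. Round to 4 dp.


Shrinkage = ((151.3-149.7)/151.3)*100 = 1.0575 %


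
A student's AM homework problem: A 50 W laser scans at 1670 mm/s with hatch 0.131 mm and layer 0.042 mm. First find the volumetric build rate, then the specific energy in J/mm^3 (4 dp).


Build rate = 1670 * 0.131 * 0.042 = 9.18834 mm^3/s
SE = 50 / 9.18834 = 5.4417 J/mm^3


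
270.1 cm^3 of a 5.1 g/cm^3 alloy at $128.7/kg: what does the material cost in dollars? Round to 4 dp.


Mass = 270.1*5.1/1000 = 1.37751 kg
Cost = 1.37751 * 128.7 = 177.2855 $


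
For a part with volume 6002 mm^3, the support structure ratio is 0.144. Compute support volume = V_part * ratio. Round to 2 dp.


V_support = 6002 * 0.144 = 864.29 mm^3


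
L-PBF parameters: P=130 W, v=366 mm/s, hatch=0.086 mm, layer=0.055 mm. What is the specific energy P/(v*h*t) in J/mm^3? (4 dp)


Build rate = 366 * 0.086 * 0.055 = 1.73118 mm^3/s
SE = 130 / 1.73118 = 75.0933 J/mm^3


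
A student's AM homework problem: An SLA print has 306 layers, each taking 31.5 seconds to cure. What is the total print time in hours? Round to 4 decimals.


t = 306 * 31.5 / 3600 = 2.6775 hrs


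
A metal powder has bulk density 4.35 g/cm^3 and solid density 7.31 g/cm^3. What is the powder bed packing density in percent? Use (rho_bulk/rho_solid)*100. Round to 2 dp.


Packing = (4.35/7.31)*100 = 59.51 %


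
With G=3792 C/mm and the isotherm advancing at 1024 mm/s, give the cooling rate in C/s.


CR = 3792 * 1024 = 3883008 C/s


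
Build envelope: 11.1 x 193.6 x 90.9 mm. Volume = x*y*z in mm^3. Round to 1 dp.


V = 11.1 * 193.6 * 90.9 = 195340.5 mm^3


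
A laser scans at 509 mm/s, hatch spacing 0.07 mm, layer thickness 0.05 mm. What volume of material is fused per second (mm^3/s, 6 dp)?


Rate = 509 * 0.07 * 0.05 = 1.7815 mm^3/s


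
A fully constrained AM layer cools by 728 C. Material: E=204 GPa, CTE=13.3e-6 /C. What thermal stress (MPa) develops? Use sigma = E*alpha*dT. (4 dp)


sigma = 204*1000 * 13.3e-6 * 728 = 1975.2096 MPa


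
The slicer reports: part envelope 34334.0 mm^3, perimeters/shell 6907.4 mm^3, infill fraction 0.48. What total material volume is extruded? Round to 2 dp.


V_infill = (34334.0 - 6907.4) * 0.48 = 13164.77
V_total = 6907.4 + 13164.77 = 20072.17 mm^3


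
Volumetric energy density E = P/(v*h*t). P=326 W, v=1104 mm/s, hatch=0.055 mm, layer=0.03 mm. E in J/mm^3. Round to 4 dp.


E = 326 / (1104*0.055*0.03) = 178.9635 J/mm^3


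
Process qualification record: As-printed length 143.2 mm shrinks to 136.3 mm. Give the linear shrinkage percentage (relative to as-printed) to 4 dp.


Shrinkage = ((143.2-136.3)/143.2)*100 = 4.8184 %


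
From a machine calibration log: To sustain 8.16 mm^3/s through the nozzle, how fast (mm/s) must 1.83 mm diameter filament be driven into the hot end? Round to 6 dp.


A = pi*(1.83/2)^2 = 2.63022
v = 8.16 / 2.63022 = 3.102402 mm/s


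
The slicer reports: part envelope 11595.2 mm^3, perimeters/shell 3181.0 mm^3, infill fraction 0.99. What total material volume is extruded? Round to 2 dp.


V_infill = (11595.2 - 3181.0) * 0.99 = 8330.06
V_total = 3181.0 + 8330.06 = 11511.06 mm^3


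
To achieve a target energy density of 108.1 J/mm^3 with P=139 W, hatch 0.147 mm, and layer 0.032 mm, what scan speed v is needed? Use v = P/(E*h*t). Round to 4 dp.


v = 139 / (108.1*0.147*0.032) = 273.3517 mm/s


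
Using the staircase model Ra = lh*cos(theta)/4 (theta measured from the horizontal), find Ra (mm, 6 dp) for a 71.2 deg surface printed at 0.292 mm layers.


Ra = 0.292 * cos(71.2) / 4 = 0.023525 mm


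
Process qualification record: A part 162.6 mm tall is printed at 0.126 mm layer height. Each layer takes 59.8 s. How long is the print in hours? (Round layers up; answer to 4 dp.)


Layers = ceil(162.6/0.126) = 1291
t = 1291 * 59.8 / 3600 = 21.4449 hrs


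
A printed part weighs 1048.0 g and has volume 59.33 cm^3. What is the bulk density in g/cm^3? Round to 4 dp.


rho = 1048.0 / 59.33 = 17.6639 g/cm^3


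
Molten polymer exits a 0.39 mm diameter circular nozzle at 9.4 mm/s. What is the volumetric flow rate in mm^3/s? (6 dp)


A = pi*(0.39/2)^2 = 0.11945906 mm^2
Q = 0.11945906 * 9.4 = 1.122915 mm^3/s


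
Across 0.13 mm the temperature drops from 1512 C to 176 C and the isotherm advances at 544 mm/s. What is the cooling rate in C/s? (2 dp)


G = (1512-176)/0.13 = 10276.92307692 C/mm
CR = 10276.92307692 * 544 = 5590646.15 C/s


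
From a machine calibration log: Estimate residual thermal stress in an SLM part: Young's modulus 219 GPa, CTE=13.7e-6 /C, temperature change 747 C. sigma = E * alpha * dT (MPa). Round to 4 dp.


sigma = 219*1000 * 13.7e-6 * 747 = 2241.2241 MPa


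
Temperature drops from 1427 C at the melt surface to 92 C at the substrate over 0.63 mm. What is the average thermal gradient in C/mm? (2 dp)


G = (1427-92)/0.63 = 2119.05 C/mm


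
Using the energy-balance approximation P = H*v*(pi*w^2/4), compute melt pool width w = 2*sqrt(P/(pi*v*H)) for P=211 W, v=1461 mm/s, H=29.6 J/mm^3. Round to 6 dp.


w = 2*sqrt(211/(pi*1461*29.6)) = 0.078818 mm


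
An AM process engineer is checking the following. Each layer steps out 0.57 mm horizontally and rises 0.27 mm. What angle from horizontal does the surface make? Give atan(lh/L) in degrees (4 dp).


angle = atan(0.27/0.57) = 25.3462 degrees


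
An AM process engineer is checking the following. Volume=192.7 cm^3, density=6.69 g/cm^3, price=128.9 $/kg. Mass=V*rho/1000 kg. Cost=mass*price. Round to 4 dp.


Mass = 192.7*6.69/1000 = 1.289163 kg
Cost = 1.289163 * 128.9 = 166.1731 $


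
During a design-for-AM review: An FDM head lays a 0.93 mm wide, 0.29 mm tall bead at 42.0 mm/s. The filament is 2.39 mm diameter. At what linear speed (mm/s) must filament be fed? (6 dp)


Q = 0.93 * 0.29 * 42.0 = 11.3274 mm^3/s
A_fil = pi*(2.39/2)^2 = 4.48627285 mm^2
v_feed = 11.3274 / 4.48627285 = 2.524902 mm/s


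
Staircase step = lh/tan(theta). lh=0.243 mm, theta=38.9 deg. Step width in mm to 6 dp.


step = 0.243 / tan(38.9) = 0.301153 mm


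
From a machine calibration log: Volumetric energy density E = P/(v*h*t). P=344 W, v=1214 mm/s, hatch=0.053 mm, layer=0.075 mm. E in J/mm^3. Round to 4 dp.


E = 344 / (1214*0.053*0.075) = 71.2857 J/mm^3


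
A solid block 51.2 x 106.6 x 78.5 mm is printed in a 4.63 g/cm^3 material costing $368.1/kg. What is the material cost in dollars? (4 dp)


V = 51.2 * 106.6 * 78.5 = 428446.72 mm^3 = 428.44672 cm^3
Mass = 428.44672 * 4.63 / 1000 = 1.98370831 kg
Cost = 1.98370831 * 368.1 = 730.203 $


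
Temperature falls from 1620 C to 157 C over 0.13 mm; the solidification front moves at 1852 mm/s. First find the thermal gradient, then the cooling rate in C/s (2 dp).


G = (1620-157)/0.13 = 11253.84615385 C/mm
CR = 11253.84615385 * 1852 = 20842123.08 C/s


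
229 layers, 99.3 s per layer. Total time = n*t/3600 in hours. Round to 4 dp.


t = 229 * 99.3 / 3600 = 6.3166 hrs


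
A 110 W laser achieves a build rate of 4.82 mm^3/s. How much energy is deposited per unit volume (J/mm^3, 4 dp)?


SE = 110 / 4.82 = 22.8216 J/mm^3


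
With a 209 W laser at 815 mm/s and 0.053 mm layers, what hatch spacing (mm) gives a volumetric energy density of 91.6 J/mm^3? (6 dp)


h = 209 / (91.6*815*0.053) = 0.052822 mm


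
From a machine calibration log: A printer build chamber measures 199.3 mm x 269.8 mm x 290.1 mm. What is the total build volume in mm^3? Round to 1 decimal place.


V = 199.3 * 269.8 * 290.1 = 15599007.7 mm^3


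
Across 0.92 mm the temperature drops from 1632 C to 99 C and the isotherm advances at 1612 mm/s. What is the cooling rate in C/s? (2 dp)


G = (1632-99)/0.92 = 1666.30434783 C/mm
CR = 1666.30434783 * 1612 = 2686082.61 C/s


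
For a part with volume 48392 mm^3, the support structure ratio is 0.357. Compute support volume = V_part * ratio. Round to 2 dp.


V_support = 48392 * 0.357 = 17275.94 mm^3


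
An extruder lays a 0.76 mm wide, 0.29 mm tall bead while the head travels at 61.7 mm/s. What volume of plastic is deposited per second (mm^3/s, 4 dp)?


Rate = 0.76 * 0.29 * 61.7 = 13.5987 mm^3/s


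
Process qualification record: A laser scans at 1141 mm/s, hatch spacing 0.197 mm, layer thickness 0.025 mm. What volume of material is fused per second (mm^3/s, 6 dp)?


Rate = 1141 * 0.197 * 0.025 = 5.619425 mm^3/s


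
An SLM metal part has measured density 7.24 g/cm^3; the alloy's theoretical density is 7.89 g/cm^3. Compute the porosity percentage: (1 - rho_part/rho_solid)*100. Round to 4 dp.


Porosity = (1-7.24/7.89)*100 = 8.2383 %


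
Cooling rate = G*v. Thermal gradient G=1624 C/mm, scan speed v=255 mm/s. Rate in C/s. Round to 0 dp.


CR = 1624 * 255 = 414120 C/s


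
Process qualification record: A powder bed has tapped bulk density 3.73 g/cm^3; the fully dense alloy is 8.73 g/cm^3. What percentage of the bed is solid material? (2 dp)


Packing = (3.73/8.73)*100 = 42.73 %


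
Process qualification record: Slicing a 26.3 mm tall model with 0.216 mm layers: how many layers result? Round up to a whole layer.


Layers = ceil(26.3/0.216) = 122


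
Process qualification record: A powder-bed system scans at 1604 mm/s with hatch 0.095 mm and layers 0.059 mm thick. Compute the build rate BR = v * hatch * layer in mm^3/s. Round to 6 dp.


Rate = 1604 * 0.095 * 0.059 = 8.99042 mm^3/s


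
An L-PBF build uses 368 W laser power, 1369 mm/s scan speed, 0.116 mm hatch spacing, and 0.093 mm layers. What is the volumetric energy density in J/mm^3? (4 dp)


E = 368 / (1369*0.116*0.093) = 24.9174 J/mm^3


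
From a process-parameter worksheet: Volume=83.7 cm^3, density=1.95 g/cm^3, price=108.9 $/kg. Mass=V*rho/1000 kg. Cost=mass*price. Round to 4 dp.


Mass = 83.7*1.95/1000 = 0.163215 kg
Cost = 0.163215 * 108.9 = 17.7741 $


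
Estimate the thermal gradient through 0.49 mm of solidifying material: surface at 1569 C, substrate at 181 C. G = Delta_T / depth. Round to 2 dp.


G = (1569-181)/0.49 = 2832.65 C/mm


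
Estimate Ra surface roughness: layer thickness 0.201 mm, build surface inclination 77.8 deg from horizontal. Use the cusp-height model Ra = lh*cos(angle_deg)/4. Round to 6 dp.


Ra = 0.201 * cos(77.8) / 4 = 0.010619 mm


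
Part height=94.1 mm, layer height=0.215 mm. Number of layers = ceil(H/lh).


Layers = ceil(94.1/0.215) = 438


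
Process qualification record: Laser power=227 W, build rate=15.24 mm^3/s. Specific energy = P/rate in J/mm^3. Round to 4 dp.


SE = 227 / 15.24 = 14.895 J/mm^3


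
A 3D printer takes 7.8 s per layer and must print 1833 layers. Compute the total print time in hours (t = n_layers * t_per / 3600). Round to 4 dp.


t = 1833 * 7.8 / 3600 = 3.9715 hrs


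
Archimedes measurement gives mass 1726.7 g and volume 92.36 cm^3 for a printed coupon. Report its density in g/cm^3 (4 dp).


rho = 1726.7 / 92.36 = 18.6953 g/cm^3


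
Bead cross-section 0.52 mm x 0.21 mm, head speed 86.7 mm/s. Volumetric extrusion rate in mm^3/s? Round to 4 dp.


Rate = 0.52 * 0.21 * 86.7 = 9.4676 mm^3/s


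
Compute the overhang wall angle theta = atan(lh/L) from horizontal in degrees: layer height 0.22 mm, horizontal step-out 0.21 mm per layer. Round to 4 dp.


angle = atan(0.22/0.21) = 46.3322 degrees


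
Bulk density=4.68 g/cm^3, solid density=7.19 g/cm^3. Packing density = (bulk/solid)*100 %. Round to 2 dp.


Packing = (4.68/7.19)*100 = 65.09 %


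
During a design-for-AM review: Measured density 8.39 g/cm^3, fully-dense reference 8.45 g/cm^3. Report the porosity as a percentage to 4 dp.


Porosity = (1-8.39/8.45)*100 = 0.7101 %


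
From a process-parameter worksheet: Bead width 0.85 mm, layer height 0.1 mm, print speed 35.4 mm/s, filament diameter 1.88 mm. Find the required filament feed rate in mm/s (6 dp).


Q = 0.85 * 0.1 * 35.4 = 3.009 mm^3/s
A_fil = pi*(1.88/2)^2 = 2.77591127 mm^2
v_feed = 3.009 / 2.77591127 = 1.083968 mm/s


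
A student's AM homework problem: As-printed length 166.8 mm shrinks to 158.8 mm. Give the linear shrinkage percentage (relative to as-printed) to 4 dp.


Shrinkage = ((166.8-158.8)/166.8)*100 = 4.7962 %


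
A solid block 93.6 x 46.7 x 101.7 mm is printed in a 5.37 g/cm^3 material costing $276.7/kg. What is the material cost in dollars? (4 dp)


V = 93.6 * 46.7 * 101.7 = 444542.904 mm^3 = 444.542904 cm^3
Mass = 444.542904 * 5.37 / 1000 = 2.38719539 kg
Cost = 2.38719539 * 276.7 = 660.537 $


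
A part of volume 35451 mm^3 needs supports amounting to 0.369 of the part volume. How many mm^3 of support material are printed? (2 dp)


V_support = 35451 * 0.369 = 13081.42 mm^3


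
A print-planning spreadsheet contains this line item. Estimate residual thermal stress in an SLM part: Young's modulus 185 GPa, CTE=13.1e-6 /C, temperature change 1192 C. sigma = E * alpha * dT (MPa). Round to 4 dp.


sigma = 185*1000 * 13.1e-6 * 1192 = 2888.812 MPa


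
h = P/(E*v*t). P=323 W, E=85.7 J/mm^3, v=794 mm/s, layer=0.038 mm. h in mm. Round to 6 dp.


h = 323 / (85.7*794*0.038) = 0.124916 mm


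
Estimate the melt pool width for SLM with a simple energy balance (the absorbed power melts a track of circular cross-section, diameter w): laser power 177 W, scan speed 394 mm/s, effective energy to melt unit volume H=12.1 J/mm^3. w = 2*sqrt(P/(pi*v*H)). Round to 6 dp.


w = 2*sqrt(177/(pi*394*12.1)) = 0.217421 mm


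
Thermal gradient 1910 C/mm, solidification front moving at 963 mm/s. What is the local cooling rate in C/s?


CR = 1910 * 963 = 1839330 C/s


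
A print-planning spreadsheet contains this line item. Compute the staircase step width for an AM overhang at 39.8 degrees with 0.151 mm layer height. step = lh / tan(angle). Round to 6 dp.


step = 0.151 / tan(39.8) = 0.181236 mm


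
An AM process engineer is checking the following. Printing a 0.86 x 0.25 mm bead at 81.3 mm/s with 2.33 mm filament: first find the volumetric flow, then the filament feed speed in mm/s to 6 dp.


Q = 0.86 * 0.25 * 81.3 = 17.4795 mm^3/s
A_fil = pi*(2.33/2)^2 = 4.26384809 mm^2
v_feed = 17.4795 / 4.26384809 = 4.099466 mm/s


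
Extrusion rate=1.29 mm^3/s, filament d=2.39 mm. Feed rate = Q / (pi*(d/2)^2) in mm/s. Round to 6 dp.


A = pi*(2.39/2)^2 = 4.486273
v = 1.29 / 4.486273 = 0.287544 mm/s


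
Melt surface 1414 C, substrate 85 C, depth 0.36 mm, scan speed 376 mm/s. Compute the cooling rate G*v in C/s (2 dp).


G = (1414-85)/0.36 = 3691.66666667 C/mm
CR = 3691.66666667 * 376 = 1388066.67 C/s


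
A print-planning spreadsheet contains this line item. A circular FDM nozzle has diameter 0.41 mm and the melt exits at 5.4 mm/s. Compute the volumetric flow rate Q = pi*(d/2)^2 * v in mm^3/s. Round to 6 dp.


A = pi*(0.41/2)^2 = 0.13202543 mm^2
Q = 0.13202543 * 5.4 = 0.712937 mm^3/s


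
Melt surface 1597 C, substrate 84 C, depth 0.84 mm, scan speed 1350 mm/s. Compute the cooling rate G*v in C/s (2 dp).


G = (1597-84)/0.84 = 1801.19047619 C/mm
CR = 1801.19047619 * 1350 = 2431607.14 C/s


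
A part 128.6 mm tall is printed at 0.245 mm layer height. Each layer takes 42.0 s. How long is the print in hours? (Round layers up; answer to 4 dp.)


Layers = ceil(128.6/0.245) = 525
t = 525 * 42.0 / 3600 = 6.125 hrs


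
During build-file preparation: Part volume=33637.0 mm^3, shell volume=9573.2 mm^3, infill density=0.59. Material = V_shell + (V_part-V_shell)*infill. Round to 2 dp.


V_infill = (33637.0 - 9573.2) * 0.59 = 14197.64
V_total = 9573.2 + 14197.64 = 23770.84 mm^3


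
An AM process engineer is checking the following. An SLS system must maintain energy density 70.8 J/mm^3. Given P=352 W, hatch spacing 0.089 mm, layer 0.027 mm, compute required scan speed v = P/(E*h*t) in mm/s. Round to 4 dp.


v = 352 / (70.8*0.089*0.027) = 2068.9769 mm/s


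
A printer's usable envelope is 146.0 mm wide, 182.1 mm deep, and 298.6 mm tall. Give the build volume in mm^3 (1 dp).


V = 146.0 * 182.1 * 298.6 = 7938758.8 mm^3


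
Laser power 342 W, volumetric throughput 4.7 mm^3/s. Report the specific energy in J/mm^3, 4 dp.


SE = 342 / 4.7 = 72.766 J/mm^3


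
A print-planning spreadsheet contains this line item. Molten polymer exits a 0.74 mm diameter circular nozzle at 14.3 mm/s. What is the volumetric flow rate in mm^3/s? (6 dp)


A = pi*(0.74/2)^2 = 0.43008403 mm^2
Q = 0.43008403 * 14.3 = 6.150202 mm^3/s


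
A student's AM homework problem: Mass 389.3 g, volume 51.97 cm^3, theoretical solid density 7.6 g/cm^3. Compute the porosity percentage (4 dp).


rho_part = 389.3 / 51.97 = 7.49086011 g/cm^3
Porosity = (1 - 7.49086011/7.6)*100 = 1.4361 %


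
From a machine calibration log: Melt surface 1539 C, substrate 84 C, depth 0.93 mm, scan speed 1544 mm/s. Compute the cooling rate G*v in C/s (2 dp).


G = (1539-84)/0.93 = 1564.51612903 C/mm
CR = 1564.51612903 * 1544 = 2415612.9 C/s


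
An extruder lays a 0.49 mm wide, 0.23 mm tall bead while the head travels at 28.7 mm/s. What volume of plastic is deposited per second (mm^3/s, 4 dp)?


Rate = 0.49 * 0.23 * 28.7 = 3.2345 mm^3/s


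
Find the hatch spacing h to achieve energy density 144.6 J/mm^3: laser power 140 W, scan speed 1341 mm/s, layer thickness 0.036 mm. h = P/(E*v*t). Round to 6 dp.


h = 140 / (144.6*1341*0.036) = 0.020055 mm


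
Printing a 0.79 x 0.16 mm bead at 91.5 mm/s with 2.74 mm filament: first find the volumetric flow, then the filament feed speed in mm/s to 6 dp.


Q = 0.79 * 0.16 * 91.5 = 11.5656 mm^3/s
A_fil = pi*(2.74/2)^2 = 5.89645525 mm^2
v_feed = 11.5656 / 5.89645525 = 1.96145 mm/s


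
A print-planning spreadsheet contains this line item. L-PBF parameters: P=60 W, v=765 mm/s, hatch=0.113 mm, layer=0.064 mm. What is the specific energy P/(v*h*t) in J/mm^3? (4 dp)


Build rate = 765 * 0.113 * 0.064 = 5.53248 mm^3/s
SE = 60 / 5.53248 = 10.845 J/mm^3


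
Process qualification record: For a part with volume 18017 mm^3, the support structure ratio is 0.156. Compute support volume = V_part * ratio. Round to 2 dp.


V_support = 18017 * 0.156 = 2810.65 mm^3


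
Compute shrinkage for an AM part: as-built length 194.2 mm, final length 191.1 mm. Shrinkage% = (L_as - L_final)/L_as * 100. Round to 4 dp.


Shrinkage = ((194.2-191.1)/194.2)*100 = 1.5963 %


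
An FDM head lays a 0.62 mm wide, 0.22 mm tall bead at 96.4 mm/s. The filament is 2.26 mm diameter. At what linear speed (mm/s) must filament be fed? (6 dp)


Q = 0.62 * 0.22 * 96.4 = 13.14896 mm^3/s
A_fil = pi*(2.26/2)^2 = 4.01149966 mm^2
v_feed = 13.14896 / 4.01149966 = 3.277817 mm/s


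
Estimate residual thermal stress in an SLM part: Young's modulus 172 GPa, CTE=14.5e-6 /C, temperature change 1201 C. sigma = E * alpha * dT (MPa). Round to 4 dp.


sigma = 172*1000 * 14.5e-6 * 1201 = 2995.294 MPa


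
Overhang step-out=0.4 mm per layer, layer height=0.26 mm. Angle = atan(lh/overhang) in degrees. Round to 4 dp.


angle = atan(0.26/0.4) = 33.0239 degrees


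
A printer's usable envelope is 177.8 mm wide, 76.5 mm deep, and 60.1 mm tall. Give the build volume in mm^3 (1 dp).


V = 177.8 * 76.5 * 60.1 = 817462.2 mm^3


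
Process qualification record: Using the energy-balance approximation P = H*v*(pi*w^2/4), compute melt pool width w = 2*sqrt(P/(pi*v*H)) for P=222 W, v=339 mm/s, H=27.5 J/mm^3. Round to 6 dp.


w = 2*sqrt(222/(pi*339*27.5)) = 0.174127 mm


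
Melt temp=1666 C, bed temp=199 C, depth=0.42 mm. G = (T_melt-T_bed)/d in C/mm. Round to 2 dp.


G = (1666-199)/0.42 = 3492.86 C/mm


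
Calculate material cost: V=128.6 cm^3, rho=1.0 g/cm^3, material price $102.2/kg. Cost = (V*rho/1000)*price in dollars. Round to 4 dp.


Mass = 128.6*1.0/1000 = 0.1286 kg
Cost = 0.1286 * 102.2 = 13.1429 $


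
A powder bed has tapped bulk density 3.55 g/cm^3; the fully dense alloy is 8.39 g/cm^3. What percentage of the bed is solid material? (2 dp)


Packing = (3.55/8.39)*100 = 42.31 %


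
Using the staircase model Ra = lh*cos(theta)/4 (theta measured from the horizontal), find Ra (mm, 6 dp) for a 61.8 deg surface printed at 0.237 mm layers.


Ra = 0.237 * cos(61.8) / 4 = 0.027999 mm


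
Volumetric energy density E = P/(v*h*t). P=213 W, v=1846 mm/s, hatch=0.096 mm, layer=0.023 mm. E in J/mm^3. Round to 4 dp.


E = 213 / (1846*0.096*0.023) = 52.2575 J/mm^3


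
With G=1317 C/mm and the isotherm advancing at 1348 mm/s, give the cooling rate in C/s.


CR = 1317 * 1348 = 1775316 C/s


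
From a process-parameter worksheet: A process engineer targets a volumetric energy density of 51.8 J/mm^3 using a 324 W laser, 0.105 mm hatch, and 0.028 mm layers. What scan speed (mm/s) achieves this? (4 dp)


v = 324 / (51.8*0.105*0.028) = 2127.4919 mm/s


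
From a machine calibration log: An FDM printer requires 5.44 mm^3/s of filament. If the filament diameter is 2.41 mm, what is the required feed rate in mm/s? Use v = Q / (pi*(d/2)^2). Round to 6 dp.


A = pi*(2.41/2)^2 = 4.561671
v = 5.44 / 4.561671 = 1.192545 mm/s


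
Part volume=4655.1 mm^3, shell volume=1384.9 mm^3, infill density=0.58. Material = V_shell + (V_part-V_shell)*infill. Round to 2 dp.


V_infill = (4655.1 - 1384.9) * 0.58 = 1896.72
V_total = 1384.9 + 1896.72 = 3281.62 mm^3


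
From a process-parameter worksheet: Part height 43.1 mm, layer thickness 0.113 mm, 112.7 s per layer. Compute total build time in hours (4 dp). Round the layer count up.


Layers = ceil(43.1/0.113) = 382
t = 382 * 112.7 / 3600 = 11.9587 hrs


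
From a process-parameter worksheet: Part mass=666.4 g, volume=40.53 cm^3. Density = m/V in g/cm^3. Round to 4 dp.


rho = 666.4 / 40.53 = 16.4421 g/cm^3


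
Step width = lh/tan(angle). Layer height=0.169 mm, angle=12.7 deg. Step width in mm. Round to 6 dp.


step = 0.169 / tan(12.7) = 0.749912 mm


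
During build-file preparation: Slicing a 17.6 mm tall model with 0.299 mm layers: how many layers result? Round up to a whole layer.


Layers = ceil(17.6/0.299) = 59


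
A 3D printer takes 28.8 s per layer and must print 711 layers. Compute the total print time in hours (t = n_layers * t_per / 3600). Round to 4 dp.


t = 711 * 28.8 / 3600 = 5.688 hrs


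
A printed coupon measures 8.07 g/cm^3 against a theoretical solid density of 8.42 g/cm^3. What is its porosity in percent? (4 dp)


Porosity = (1-8.07/8.42)*100 = 4.1568 %


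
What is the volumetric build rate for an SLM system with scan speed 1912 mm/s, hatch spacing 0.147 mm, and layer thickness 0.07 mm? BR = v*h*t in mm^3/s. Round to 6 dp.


Rate = 1912 * 0.147 * 0.07 = 19.67448 mm^3/s


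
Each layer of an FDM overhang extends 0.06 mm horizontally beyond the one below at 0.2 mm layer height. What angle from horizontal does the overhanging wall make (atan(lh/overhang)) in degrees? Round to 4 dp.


angle = atan(0.2/0.06) = 73.3008 degrees


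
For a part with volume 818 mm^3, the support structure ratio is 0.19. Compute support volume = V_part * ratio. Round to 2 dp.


V_support = 818 * 0.19 = 155.42 mm^3


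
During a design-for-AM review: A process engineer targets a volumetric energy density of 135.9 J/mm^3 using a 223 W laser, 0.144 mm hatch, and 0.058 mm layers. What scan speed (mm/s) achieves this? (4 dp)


v = 223 / (135.9*0.144*0.058) = 196.4694 mm/s


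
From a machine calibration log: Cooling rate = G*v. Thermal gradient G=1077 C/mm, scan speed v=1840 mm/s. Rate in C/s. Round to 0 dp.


CR = 1077 * 1840 = 1981680 C/s


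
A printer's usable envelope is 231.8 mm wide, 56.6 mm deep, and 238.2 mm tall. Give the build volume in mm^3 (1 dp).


V = 231.8 * 56.6 * 238.2 = 3125155.4 mm^3


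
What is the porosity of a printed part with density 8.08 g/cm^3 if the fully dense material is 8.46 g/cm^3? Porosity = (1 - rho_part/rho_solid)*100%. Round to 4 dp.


Porosity = (1-8.08/8.46)*100 = 4.4917 %


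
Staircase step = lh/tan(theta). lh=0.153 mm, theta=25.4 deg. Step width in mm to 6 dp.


step = 0.153 / tan(25.4) = 0.322217 mm


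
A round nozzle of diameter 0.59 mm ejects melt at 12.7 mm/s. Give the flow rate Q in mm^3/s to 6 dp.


A = pi*(0.59/2)^2 = 0.2733971 mm^2
Q = 0.2733971 * 12.7 = 3.472143 mm^3/s


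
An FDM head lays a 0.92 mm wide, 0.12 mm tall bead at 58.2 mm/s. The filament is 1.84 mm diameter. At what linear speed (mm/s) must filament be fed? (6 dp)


Q = 0.92 * 0.12 * 58.2 = 6.42528 mm^3/s
A_fil = pi*(1.84/2)^2 = 2.65904402 mm^2
v_feed = 6.42528 / 2.65904402 = 2.416387 mm/s


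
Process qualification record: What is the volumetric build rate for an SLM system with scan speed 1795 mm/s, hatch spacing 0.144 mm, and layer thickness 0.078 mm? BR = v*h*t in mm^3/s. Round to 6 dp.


Rate = 1795 * 0.144 * 0.078 = 20.16144 mm^3/s


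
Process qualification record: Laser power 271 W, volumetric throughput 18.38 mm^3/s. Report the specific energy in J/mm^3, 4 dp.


SE = 271 / 18.38 = 14.7443 J/mm^3


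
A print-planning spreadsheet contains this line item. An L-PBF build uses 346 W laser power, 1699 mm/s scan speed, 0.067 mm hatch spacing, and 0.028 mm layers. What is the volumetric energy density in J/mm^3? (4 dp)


E = 346 / (1699*0.067*0.028) = 108.555 J/mm^3


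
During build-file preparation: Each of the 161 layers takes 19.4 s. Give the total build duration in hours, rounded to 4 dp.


t = 161 * 19.4 / 3600 = 0.8676 hrs


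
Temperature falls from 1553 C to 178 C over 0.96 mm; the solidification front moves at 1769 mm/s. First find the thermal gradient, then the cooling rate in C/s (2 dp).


G = (1553-178)/0.96 = 1432.29166667 C/mm
CR = 1432.29166667 * 1769 = 2533723.96 C/s


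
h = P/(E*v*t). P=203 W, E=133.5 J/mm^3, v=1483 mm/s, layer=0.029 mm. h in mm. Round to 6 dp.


h = 203 / (133.5*1483*0.029) = 0.035357 mm


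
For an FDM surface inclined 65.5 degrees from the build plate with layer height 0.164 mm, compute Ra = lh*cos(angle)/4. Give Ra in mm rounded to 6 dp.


Ra = 0.164 * cos(65.5) / 4 = 0.017002 mm


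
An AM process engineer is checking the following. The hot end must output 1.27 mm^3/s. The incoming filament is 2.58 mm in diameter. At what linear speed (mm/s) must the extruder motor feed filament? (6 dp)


A = pi*(2.58/2)^2 = 5.227924
v = 1.27 / 5.227924 = 0.242926 mm/s


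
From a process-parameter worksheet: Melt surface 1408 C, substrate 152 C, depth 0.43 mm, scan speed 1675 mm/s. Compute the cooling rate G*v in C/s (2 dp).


G = (1408-152)/0.43 = 2920.93023256 C/mm
CR = 2920.93023256 * 1675 = 4892558.14 C/s


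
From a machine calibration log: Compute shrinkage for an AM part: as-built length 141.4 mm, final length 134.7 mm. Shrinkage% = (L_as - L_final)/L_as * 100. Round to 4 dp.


Shrinkage = ((141.4-134.7)/141.4)*100 = 4.7383 %


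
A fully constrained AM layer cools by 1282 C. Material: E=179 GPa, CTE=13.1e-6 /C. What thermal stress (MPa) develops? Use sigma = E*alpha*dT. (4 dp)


sigma = 179*1000 * 13.1e-6 * 1282 = 3006.1618 MPa


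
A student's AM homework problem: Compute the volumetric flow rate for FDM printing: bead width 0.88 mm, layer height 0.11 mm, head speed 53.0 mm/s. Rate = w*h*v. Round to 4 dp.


Rate = 0.88 * 0.11 * 53.0 = 5.1304 mm^3/s


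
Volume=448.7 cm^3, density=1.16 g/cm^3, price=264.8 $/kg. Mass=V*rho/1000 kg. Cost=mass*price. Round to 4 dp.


Mass = 448.7*1.16/1000 = 0.520492 kg
Cost = 0.520492 * 264.8 = 137.8263 $


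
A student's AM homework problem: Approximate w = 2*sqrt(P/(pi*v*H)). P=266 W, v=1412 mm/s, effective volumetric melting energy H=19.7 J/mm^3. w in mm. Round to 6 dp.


w = 2*sqrt(266/(pi*1412*19.7)) = 0.110343 mm


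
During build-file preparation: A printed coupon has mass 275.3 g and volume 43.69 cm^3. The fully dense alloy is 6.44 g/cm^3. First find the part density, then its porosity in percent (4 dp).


rho_part = 275.3 / 43.69 = 6.30121309 g/cm^3
Porosity = (1 - 6.30121309/6.44)*100 = 2.1551 %


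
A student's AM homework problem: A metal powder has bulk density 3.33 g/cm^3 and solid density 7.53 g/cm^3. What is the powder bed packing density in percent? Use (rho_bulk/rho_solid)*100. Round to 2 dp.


Packing = (3.33/7.53)*100 = 44.22 %


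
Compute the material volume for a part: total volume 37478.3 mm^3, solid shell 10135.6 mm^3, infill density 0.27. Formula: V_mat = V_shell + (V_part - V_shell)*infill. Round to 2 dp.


V_infill = (37478.3 - 10135.6) * 0.27 = 7382.53
V_total = 10135.6 + 7382.53 = 17518.13 mm^3


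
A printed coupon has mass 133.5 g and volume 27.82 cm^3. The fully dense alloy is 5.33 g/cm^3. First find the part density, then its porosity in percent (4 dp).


rho_part = 133.5 / 27.82 = 4.79870597 g/cm^3
Porosity = (1 - 4.79870597/5.33)*100 = 9.968 %


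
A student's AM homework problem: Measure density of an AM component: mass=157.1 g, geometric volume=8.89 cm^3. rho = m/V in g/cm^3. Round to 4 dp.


rho = 157.1 / 8.89 = 17.6715 g/cm^3


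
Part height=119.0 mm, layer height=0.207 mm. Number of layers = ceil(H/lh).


Layers = ceil(119.0/0.207) = 575


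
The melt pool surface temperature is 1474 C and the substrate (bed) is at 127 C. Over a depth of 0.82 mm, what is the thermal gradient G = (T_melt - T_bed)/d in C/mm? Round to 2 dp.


G = (1474-127)/0.82 = 1642.68 C/mm


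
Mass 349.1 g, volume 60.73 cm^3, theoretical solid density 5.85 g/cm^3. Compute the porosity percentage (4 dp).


rho_part = 349.1 / 60.73 = 5.74839453 g/cm^3
Porosity = (1 - 5.74839453/5.85)*100 = 1.7368 %


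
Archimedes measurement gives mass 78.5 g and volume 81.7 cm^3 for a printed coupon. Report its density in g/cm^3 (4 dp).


rho = 78.5 / 81.7 = 0.9608 g/cm^3


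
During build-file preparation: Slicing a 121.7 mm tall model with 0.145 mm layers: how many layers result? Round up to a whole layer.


Layers = ceil(121.7/0.145) = 840


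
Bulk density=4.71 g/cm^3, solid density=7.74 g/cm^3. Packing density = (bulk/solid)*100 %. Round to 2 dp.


Packing = (4.71/7.74)*100 = 60.85 %


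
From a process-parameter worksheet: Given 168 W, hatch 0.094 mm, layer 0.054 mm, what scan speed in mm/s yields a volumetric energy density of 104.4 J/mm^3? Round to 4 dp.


v = 168 / (104.4*0.094*0.054) = 317.0204 mm/s


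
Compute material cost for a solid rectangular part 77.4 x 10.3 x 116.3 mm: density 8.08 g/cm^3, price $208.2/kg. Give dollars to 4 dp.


V = 77.4 * 10.3 * 116.3 = 92716.686 mm^3 = 92.716686 cm^3
Mass = 92.716686 * 8.08 / 1000 = 0.74915082 kg
Cost = 0.74915082 * 208.2 = 155.9732 $


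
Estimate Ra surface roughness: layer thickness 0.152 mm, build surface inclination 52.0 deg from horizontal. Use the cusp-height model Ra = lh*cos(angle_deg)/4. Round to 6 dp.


Ra = 0.152 * cos(52.0) / 4 = 0.023395 mm


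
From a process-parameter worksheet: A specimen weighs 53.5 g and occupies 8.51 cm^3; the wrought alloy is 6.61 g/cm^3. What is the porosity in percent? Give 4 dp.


rho_part = 53.5 / 8.51 = 6.2867215 g/cm^3
Porosity = (1 - 6.2867215/6.61)*100 = 4.8907 %


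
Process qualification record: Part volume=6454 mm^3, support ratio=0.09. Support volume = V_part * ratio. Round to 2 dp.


V_support = 6454 * 0.09 = 580.86 mm^3


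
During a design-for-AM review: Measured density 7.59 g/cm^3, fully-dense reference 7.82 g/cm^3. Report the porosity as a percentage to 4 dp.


Porosity = (1-7.59/7.82)*100 = 2.9412 %


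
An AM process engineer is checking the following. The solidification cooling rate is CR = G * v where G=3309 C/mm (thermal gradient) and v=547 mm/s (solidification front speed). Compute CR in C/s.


CR = 3309 * 547 = 1810023 C/s


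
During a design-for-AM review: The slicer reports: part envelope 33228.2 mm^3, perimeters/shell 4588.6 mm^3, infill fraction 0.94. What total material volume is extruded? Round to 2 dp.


V_infill = (33228.2 - 4588.6) * 0.94 = 26921.22
V_total = 4588.6 + 26921.22 = 31509.82 mm^3


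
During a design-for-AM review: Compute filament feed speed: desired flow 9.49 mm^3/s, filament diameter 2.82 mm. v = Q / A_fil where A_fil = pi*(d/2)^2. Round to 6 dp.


A = pi*(2.82/2)^2 = 6.2458
v = 9.49 / 6.2458 = 1.519421 mm/s


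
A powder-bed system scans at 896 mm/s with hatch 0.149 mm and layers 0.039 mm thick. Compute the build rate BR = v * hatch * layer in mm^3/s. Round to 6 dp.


Rate = 896 * 0.149 * 0.039 = 5.206656 mm^3/s


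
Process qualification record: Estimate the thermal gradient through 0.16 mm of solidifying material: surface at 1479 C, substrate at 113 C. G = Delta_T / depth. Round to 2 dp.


G = (1479-113)/0.16 = 8537.5 C/mm


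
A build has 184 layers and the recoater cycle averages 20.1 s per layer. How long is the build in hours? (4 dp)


t = 184 * 20.1 / 3600 = 1.0273 hrs


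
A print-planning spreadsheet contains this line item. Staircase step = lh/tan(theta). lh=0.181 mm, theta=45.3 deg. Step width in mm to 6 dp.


step = 0.181 / tan(45.3) = 0.179114 mm


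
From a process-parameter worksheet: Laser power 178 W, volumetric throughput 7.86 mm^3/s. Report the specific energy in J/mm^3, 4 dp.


SE = 178 / 7.86 = 22.6463 J/mm^3


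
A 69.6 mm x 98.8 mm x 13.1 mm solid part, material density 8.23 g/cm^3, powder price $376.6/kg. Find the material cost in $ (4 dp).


V = 69.6 * 98.8 * 13.1 = 90081.888 mm^3 = 90.081888 cm^3
Mass = 90.081888 * 8.23 / 1000 = 0.74137394 kg
Cost = 0.74137394 * 376.6 = 279.2014 $


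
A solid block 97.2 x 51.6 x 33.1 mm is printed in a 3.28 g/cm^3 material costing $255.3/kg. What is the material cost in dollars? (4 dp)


V = 97.2 * 51.6 * 33.1 = 166013.712 mm^3 = 166.013712 cm^3
Mass = 166.013712 * 3.28 / 1000 = 0.54452498 kg
Cost = 0.54452498 * 255.3 = 139.0172 $


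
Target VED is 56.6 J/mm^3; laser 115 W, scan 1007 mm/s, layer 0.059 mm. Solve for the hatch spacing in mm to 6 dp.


h = 115 / (56.6*1007*0.059) = 0.034198 mm


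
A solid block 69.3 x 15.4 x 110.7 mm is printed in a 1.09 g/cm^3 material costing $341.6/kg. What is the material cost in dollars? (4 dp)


V = 69.3 * 15.4 * 110.7 = 118141.254 mm^3 = 118.141254 cm^3
Mass = 118.141254 * 1.09 / 1000 = 0.12877397 kg
Cost = 0.12877397 * 341.6 = 43.9892 $


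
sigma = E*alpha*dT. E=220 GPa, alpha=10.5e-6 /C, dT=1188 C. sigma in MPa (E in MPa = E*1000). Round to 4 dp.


sigma = 220*1000 * 10.5e-6 * 1188 = 2744.28 MPa


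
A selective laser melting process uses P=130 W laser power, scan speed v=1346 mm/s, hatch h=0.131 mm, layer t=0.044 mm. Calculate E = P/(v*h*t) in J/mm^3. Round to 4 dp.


E = 130 / (1346*0.131*0.044) = 16.7562 J/mm^3


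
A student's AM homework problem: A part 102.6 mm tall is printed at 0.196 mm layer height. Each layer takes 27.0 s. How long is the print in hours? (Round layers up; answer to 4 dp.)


Layers = ceil(102.6/0.196) = 524
t = 524 * 27.0 / 3600 = 3.93 hrs


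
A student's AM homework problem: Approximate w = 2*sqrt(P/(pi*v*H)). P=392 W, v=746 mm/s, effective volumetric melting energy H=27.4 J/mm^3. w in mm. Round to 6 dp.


w = 2*sqrt(392/(pi*746*27.4)) = 0.156262 mm


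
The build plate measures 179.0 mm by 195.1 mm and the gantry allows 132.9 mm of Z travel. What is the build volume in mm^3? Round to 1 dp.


V = 179.0 * 195.1 * 132.9 = 4641253.4 mm^3


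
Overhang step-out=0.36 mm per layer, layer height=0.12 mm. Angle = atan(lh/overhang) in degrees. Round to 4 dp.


angle = atan(0.12/0.36) = 18.4349 degrees


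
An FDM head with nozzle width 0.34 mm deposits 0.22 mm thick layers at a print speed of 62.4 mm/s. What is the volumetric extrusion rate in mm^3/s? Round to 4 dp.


Rate = 0.34 * 0.22 * 62.4 = 4.6675 mm^3/s
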